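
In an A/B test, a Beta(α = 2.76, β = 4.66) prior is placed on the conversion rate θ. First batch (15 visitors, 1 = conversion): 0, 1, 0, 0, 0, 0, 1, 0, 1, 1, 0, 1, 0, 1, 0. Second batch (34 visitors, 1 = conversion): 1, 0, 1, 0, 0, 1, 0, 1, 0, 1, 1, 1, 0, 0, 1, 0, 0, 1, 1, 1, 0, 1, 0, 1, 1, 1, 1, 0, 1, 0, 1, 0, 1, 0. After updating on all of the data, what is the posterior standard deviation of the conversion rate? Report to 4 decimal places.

0.0660

The Beta prior is conjugate to a Binomial/Bernoulli likelihood; the update adds successes to α and failures to β.
After batch 1: Beta(2.76+6, 4.66+9) = Beta(8.76, 13.66).
After batch 2: Beta(8.76+19, 13.66+15) = Beta(27.76, 28.66).
Var = αβ/((α+β)²(α+β+1)) = 27.76·28.66/(56.42²·57.42) = 0.00435278; SD = √0.00435278 = 0.0660.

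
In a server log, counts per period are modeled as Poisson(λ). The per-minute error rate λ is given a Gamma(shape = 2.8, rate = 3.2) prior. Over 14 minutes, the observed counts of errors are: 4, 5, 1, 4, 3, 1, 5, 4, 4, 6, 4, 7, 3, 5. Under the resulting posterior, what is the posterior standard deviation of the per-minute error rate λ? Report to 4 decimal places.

With a Gamma(shape α, rate β) prior, the Poisson likelihood is conjugate: the posterior is Gamma(α + ΣXᵢ, β + n).
Sum of counts S = 56 over n = 14 minutes.
Posterior: Gamma(α+S, β+n) = Gamma(2.8+56, 3.2+14) = Gamma(58.8, 17.2).
SD = √α/β = √58.8/17.2 = 0.4458.

0.4458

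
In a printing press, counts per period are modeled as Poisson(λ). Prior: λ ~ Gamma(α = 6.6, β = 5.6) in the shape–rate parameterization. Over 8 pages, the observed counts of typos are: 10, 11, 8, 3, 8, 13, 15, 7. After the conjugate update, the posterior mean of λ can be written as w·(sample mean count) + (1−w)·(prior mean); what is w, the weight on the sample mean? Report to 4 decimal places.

With a Gamma(shape α, rate β) prior, the Poisson likelihood is conjugate: the posterior is Gamma(α + ΣXᵢ, β + n).
Posterior mean = (α₀+S)/(β₀+n) = [n/(β₀+n)]·(S/n) + [β₀/(β₀+n)]·(α₀/β₀), so only n and β₀ enter the weight.
Weight on data w = n/(β₀+n) = 8/(5.6+8) = 8/13.6 = 0.5882.

0.5882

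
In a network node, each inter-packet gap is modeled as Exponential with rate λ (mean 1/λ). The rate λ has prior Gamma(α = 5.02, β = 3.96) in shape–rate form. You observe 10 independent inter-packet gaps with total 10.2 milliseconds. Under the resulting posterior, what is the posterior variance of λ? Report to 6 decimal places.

With a Gamma(shape α, rate β) prior on the exponential rate λ, the posterior after n observations with total T = Σxᵢ is Gamma(α+n, β+T).
Posterior: Gamma(5.02+10, 3.96+10.2) = Gamma(15.02, 14.16).
Var = α/β² = 0.074911.

0.074911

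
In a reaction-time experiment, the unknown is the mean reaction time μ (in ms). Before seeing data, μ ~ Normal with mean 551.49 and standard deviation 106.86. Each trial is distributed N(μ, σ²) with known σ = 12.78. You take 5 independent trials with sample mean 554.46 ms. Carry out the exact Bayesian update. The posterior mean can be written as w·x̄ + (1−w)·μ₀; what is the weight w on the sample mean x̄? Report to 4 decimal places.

For Normal data with known variance σ², a Normal(μ₀, σ₀²) prior on μ is conjugate. Posterior precision = 1/σ₀² + n/σ²; posterior mean is the precision-weighted average of μ₀ and x̄.
σ₀² = 106.86² = 11419.0596, σ² = 12.78² = 163.3284. Prior precision 1/σ₀² = 1/11419.0596; data precision n/σ² = 5/163.3284.
w = (n/σ²)/(1/σ₀² + n/σ²) = n·σ₀²/(σ² + n·σ₀²) = 5·11419.0596/(163.3284 + 5·11419.0596) = 57095.298/57258.6264 = 0.9971.

0.9971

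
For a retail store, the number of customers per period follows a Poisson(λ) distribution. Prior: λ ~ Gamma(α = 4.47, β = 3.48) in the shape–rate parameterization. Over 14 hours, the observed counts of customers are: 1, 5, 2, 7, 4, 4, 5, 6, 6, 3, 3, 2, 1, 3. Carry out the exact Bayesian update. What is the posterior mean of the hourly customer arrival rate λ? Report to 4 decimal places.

With a Gamma(shape α, rate β) prior, the Poisson likelihood is conjugate: the posterior is Gamma(α + ΣXᵢ, β + n).
Sum of counts S = 52 over n = 14 hours.
Posterior: Gamma(α+S, β+n) = Gamma(4.47+52, 3.48+14) = Gamma(56.47, 17.48).
Posterior mean = α/β = 56.47/17.48 = 3.2305.

3.2305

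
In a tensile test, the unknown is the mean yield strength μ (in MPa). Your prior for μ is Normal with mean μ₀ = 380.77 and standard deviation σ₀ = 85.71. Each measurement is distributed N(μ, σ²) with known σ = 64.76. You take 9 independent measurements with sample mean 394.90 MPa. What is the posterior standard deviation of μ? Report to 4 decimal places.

For Normal data with known variance σ², a Normal(μ₀, σ₀²) prior on μ is conjugate. Posterior precision = 1/σ₀² + n/σ²; posterior mean is the precision-weighted average of μ₀ and x̄.
σ₀² = 85.71² = 7346.2041, σ² = 64.76² = 4193.8576; σ² + n·σ₀² = 4193.8576 + 9·7346.2041 = 70309.6945.
Posterior precision = 1/σ₀² + n/σ² = 1/7346.2041 + 9/4193.8576 = (σ² + n·σ₀²)/(σ₀²σ²) = 70309.6945/(7346.2041·4193.8576); posterior variance σₙ² = σ₀²σ²/(σ² + n·σ₀²) = 7346.2041·4193.8576/70309.6945 = 438.188988.
Posterior SD = √σₙ² = √(7346.2041·4193.8576/70309.6945) = 20.9330.

20.9330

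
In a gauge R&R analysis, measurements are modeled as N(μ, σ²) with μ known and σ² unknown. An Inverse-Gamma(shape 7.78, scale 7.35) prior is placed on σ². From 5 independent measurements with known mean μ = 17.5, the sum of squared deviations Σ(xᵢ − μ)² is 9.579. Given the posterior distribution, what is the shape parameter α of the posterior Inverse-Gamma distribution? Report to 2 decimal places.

With known mean μ and an Inverse-Gamma(α, β) prior on σ², the Normal likelihood is conjugate: posterior is Inv-Gamma(α + n/2, β + Σ(xᵢ−μ)²/2).
Posterior: Inv-Gamma(7.78 + 5/2, 7.35 + 9.579/2) = Inv-Gamma(10.28, 12.1395).
Posterior α = 10.28.

10.28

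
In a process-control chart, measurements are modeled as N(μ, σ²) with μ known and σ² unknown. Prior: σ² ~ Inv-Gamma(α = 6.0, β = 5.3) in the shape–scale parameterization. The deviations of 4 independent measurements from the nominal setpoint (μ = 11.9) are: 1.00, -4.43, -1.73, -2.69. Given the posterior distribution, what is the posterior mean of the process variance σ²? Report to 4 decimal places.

With known mean μ and an Inverse-Gamma(α, β) prior on σ², the Normal likelihood is conjugate: posterior is Inv-Gamma(α + n/2, β + Σ(xᵢ−μ)²/2).
Σ(xᵢ−μ)² = (1.00)² + (-4.43)² + (-1.73)² + (-2.69)² = 30.8539.
Posterior: Inv-Gamma(6.0 + 4/2, 5.3 + 30.8539/2) = Inv-Gamma(8.00, 20.72695).
E[σ²|data] = β/(α−1) = 20.72695/7.00 = 2.9610.

2.9610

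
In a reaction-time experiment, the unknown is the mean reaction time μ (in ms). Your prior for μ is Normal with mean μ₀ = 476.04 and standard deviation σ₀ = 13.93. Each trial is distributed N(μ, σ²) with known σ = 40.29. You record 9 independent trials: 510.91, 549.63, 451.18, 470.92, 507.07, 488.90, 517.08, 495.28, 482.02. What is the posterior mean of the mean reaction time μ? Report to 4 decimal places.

For Normal data with known variance σ², a Normal(μ₀, σ₀²) prior on μ is conjugate. Posterior precision = 1/σ₀² + n/σ²; posterior mean is the precision-weighted average of μ₀ and x̄.
Σxᵢ = 510.91 + 549.63 + 451.18 + 470.92 + 507.07 + 488.90 + 517.08 + 495.28 + 482.02 = 4472.99, so n·x̄ = 4472.99.
σ₀² = 13.93² = 194.0449, σ² = 40.29² = 1623.2841; σ² + n·σ₀² = 1623.2841 + 9·194.0449 = 3369.6882.
Posterior mean = (μ₀/σ₀² + n·x̄/σ²)/(1/σ₀² + n/σ²) = (σ²·μ₀ + σ₀²·n·x̄)/(σ² + n·σ₀²) = (1623.2841·476.04 + 194.0449·4472.99)/3369.6882 = 1640709.060215/3369.6882 = 486.9023.

486.9023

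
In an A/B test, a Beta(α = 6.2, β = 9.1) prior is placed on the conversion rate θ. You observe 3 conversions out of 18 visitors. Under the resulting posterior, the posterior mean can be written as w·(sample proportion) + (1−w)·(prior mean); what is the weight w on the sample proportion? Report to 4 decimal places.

The Beta prior is conjugate to a Binomial/Bernoulli likelihood; the update adds successes to α and failures to β.
Posterior mean = (α₀+k)/(α₀+β₀+n) = [n/(α₀+β₀+n)]·(k/n) + [(α₀+β₀)/(α₀+β₀+n)]·α₀/(α₀+β₀), so only n and the prior enter the weight.
The weight on the data is w = n/(α₀+β₀+n) = 18/(6.2+9.1+18) = 18/33.3 = 0.5405.

0.5405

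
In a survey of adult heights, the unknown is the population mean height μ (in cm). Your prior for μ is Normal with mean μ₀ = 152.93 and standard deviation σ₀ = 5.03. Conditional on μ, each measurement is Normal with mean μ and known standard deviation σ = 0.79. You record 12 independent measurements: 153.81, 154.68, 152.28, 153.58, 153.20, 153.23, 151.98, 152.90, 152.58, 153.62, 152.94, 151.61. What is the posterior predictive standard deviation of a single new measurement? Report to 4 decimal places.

0.8222

For Normal data with known variance σ², a Normal(μ₀, σ₀²) prior on μ is conjugate. Posterior precision = 1/σ₀² + n/σ²; posterior mean is the precision-weighted average of μ₀ and x̄.
σ₀² = 5.03² = 25.3009, σ² = 0.79² = 0.6241; σ² + n·σ₀² = 0.6241 + 12·25.3009 = 304.2349.
Posterior precision = 1/σ₀² + n/σ² = 1/25.3009 + 12/0.6241 = (σ² + n·σ₀²)/(σ₀²σ²) = 304.2349/(25.3009·0.6241); posterior variance σₙ² = σ₀²σ²/(σ² + n·σ₀²) = 25.3009·0.6241/304.2349 = 0.051902.
Predictive variance for one new observation = σₙ² + σ² = 25.3009·0.6241/304.2349 + 0.6241 = σ²·(σ₀² + 304.2349)/304.2349 = 0.6241·329.5358/304.2349 = 0.676002; SD = √(0.6241·329.5358/304.2349) = 0.8222.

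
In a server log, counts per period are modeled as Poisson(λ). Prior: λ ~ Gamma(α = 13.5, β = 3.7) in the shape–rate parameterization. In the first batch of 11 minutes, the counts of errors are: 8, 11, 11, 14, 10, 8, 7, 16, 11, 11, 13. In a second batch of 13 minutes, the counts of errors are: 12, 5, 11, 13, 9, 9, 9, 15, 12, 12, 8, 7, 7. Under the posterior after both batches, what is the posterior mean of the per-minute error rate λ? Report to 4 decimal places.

With a Gamma(shape α, rate β) prior, the Poisson likelihood is conjugate: the posterior is Gamma(α + ΣXᵢ, β + n).
Batch 1: sum of counts S = 120 over n = 11 minutes.
After batch 1: Gamma(α+S, β+n) = Gamma(13.5+120, 3.7+11) = Gamma(133.5, 14.7).
Batch 2: sum of counts S = 129 over n = 13 minutes.
After batch 2: Gamma(α+S, β+n) = Gamma(133.5+129, 14.7+13) = Gamma(262.5, 27.7).
Posterior mean = α/β = 262.5/27.7 = 9.4765.

9.4765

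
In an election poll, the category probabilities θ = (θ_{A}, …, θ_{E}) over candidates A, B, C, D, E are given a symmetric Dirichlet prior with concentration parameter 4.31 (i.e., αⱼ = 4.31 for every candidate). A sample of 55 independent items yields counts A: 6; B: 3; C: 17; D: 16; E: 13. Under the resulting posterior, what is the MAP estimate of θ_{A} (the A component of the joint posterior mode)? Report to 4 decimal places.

The Dirichlet prior is conjugate to the Multinomial likelihood: each posterior αⱼ = prior αⱼ + observed count nⱼ.
Posterior concentration: (10.31, 7.31, 21.31, 20.31, 17.31), total = 76.55.
Joint mode component: (α_{A}−1)/(Σα−K) = 9.31/71.55 = 0.1301.

0.1301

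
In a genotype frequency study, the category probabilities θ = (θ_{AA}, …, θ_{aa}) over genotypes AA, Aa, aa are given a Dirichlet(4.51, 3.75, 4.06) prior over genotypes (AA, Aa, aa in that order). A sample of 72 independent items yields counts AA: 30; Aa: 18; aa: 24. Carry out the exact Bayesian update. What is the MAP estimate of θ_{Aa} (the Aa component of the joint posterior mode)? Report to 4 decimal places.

The Dirichlet prior is conjugate to the Multinomial likelihood: each posterior αⱼ = prior αⱼ + observed count nⱼ.
Posterior concentration: (34.51, 21.75, 28.06), total = 84.32.
Joint mode component: (α_{Aa}−1)/(Σα−K) = 20.75/81.32 = 0.2552.

0.2552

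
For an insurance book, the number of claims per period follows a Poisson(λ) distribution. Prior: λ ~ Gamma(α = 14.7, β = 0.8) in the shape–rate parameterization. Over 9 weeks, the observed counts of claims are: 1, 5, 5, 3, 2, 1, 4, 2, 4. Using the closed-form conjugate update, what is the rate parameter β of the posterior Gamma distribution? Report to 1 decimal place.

9.8

With a Gamma(shape α, rate β) prior, the Poisson likelihood is conjugate: the posterior is Gamma(α + ΣXᵢ, β + n).
Sum of counts S = 27 over n = 9 weeks.
Posterior: Gamma(α+S, β+n) = Gamma(14.7+27, 0.8+9) = Gamma(41.7, 9.8).
Posterior β = 9.8.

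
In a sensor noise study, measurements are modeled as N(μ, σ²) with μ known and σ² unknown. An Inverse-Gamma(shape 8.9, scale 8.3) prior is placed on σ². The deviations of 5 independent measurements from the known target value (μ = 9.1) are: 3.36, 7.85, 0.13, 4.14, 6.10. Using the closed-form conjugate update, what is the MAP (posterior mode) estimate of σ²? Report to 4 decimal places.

With known mean μ and an Inverse-Gamma(α, β) prior on σ², the Normal likelihood is conjugate: posterior is Inv-Gamma(α + n/2, β + Σ(xᵢ−μ)²/2).
Σ(xᵢ−μ)² = (3.36)² + (7.85)² + (0.13)² + (4.14)² + (6.10)² = 127.2786.
Posterior: Inv-Gamma(8.9 + 5/2, 8.3 + 127.2786/2) = Inv-Gamma(11.40, 71.93930).
Mode = β/(α+1) = 71.93930/12.40 = 5.8016.

5.8016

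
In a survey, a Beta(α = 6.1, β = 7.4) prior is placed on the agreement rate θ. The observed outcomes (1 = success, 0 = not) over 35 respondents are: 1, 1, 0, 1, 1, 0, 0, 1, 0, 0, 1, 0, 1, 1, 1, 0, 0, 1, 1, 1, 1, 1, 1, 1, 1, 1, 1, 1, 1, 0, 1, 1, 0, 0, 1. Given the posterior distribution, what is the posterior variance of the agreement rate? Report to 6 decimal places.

The Beta prior is conjugate to a Binomial/Bernoulli likelihood; the update adds successes to α and failures to β.
Posterior: Beta(α+k, β+n−k) = Beta(6.1+24, 7.4+11) = Beta(30.1, 18.4).
Var = αβ/((α+β)²(α+β+1)) = 30.1·18.4/(48.5²·49.5) = 0.004757.

0.004757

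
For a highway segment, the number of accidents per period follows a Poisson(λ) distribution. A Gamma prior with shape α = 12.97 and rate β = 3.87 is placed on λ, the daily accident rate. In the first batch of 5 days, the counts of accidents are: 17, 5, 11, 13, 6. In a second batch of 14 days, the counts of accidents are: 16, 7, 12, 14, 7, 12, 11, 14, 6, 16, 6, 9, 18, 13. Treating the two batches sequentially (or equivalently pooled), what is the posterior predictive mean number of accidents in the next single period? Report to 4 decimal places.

9.8806

With a Gamma(shape α, rate β) prior, the Poisson likelihood is conjugate: the posterior is Gamma(α + ΣXᵢ, β + n).
Batch 1: sum of counts S = 52 over n = 5 days.
After batch 1: Gamma(α+S, β+n) = Gamma(12.97+52, 3.87+5) = Gamma(64.97, 8.87).
Batch 2: sum of counts S = 161 over n = 14 days.
After batch 2: Gamma(α+S, β+n) = Gamma(64.97+161, 8.87+14) = Gamma(225.97, 22.87).
The predictive distribution for one future period is NegBinom with mean α/β = 9.8806.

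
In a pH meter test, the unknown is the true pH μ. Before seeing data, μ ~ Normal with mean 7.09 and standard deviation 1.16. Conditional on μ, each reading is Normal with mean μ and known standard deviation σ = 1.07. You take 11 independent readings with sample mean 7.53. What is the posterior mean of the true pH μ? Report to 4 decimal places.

7.4984

For Normal data with known variance σ², a Normal(μ₀, σ₀²) prior on μ is conjugate. Posterior precision = 1/σ₀² + n/σ²; posterior mean is the precision-weighted average of μ₀ and x̄.
n·x̄ = 11·7.53 = 82.83.
σ₀² = 1.16² = 1.3456, σ² = 1.07² = 1.1449; σ² + n·σ₀² = 1.1449 + 11·1.3456 = 15.9465.
Posterior mean = (μ₀/σ₀² + n·x̄/σ²)/(1/σ₀² + n/σ²) = (σ²·μ₀ + σ₀²·n·x̄)/(σ² + n·σ₀²) = (1.1449·7.09 + 1.3456·82.83)/15.9465 = 119.573389/15.9465 = 7.4984.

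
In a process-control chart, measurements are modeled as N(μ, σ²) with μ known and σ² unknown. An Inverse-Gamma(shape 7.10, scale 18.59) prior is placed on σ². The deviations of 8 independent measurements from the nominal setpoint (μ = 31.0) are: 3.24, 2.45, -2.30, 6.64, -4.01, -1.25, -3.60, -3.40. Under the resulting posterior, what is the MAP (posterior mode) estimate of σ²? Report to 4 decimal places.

With known mean μ and an Inverse-Gamma(α, β) prior on σ², the Normal likelihood is conjugate: posterior is Inv-Gamma(α + n/2, β + Σ(xᵢ−μ)²/2).
Σ(xᵢ−μ)² = (3.24)² + (2.45)² + (-2.30)² + (6.64)² + (-4.01)² + (-1.25)² + (-3.60)² + (-3.40)² = 108.0423.
Posterior: Inv-Gamma(7.10 + 8/2, 18.59 + 108.0423/2) = Inv-Gamma(11.10, 72.61115).
Mode = β/(α+1) = 72.61115/12.10 = 6.0009.

6.0009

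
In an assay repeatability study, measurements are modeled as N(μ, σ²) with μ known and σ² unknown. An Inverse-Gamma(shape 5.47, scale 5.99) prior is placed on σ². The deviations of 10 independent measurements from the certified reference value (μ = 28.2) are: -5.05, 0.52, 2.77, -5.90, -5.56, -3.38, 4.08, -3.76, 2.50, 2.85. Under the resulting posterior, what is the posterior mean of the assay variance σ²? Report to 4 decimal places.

8.8559

With known mean μ and an Inverse-Gamma(α, β) prior on σ², the Normal likelihood is conjugate: posterior is Inv-Gamma(α + n/2, β + Σ(xᵢ−μ)²/2).
Σ(xᵢ−μ)² = (-5.05)² + (0.52)² + (2.77)² + (-5.90)² + (-5.56)² + (-3.38)² + (4.08)² + (-3.76)² + (2.50)² + (2.85)² = 155.7503.
Posterior: Inv-Gamma(5.47 + 10/2, 5.99 + 155.7503/2) = Inv-Gamma(10.47, 83.86515).
E[σ²|data] = β/(α−1) = 83.86515/9.47 = 8.8559.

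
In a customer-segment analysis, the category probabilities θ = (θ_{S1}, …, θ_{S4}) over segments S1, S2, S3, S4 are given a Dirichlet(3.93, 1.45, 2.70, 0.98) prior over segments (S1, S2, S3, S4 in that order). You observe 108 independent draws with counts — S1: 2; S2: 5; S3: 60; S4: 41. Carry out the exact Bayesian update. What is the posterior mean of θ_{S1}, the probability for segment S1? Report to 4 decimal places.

The Dirichlet prior is conjugate to the Multinomial likelihood: each posterior αⱼ = prior αⱼ + observed count nⱼ.
Posterior concentration: (5.93, 6.45, 62.70, 41.98), total = 117.06.
E[θ_{S1}|data] = α_{S1}/Σα = 5.93/117.06 = 0.0507.

0.0507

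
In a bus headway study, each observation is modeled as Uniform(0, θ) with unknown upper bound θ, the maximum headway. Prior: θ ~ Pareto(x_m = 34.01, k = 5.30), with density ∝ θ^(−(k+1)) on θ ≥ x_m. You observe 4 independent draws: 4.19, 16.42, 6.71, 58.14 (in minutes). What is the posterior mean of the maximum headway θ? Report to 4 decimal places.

A Pareto(scale x_m, shape k) prior on the upper bound θ of Uniform(0, θ) is conjugate: posterior is Pareto(max(x_m, max xᵢ), k + n).
Sample maximum = 58.14; prior scale x_m = 34.01 → posterior scale = max = 58.14.
Posterior shape = 5.30 + 4 = 9.30.
E[θ|data] = k·x_m/(k−1) = 9.30·58.14/8.30 = 65.1448.

65.1448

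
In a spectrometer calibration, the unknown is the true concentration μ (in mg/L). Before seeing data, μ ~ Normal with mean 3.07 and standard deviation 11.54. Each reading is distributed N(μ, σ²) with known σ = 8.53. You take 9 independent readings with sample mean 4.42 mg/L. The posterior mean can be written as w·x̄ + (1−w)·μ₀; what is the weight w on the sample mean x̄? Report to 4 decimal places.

0.9428

For Normal data with known variance σ², a Normal(μ₀, σ₀²) prior on μ is conjugate. Posterior precision = 1/σ₀² + n/σ²; posterior mean is the precision-weighted average of μ₀ and x̄.
σ₀² = 11.54² = 133.1716, σ² = 8.53² = 72.7609. Prior precision 1/σ₀² = 1/133.1716; data precision n/σ² = 9/72.7609.
w = (n/σ²)/(1/σ₀² + n/σ²) = n·σ₀²/(σ² + n·σ₀²) = 9·133.1716/(72.7609 + 9·133.1716) = 1198.5444/1271.3053 = 0.9428.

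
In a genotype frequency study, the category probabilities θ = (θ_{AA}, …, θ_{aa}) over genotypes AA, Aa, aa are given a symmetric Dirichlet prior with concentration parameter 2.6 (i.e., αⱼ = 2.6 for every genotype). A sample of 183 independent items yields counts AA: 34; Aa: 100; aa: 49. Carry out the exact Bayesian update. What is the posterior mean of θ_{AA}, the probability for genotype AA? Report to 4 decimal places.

The Dirichlet prior is conjugate to the Multinomial likelihood: each posterior αⱼ = prior αⱼ + observed count nⱼ.
Posterior concentration: (36.6, 102.6, 51.6), total = 190.8.
E[θ_{AA}|data] = α_{AA}/Σα = 36.6/190.8 = 0.1918.

0.1918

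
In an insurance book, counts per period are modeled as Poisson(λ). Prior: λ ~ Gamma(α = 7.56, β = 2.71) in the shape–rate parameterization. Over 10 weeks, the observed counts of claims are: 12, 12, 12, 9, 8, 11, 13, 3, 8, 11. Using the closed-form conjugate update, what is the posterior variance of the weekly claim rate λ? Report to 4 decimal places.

0.6596

With a Gamma(shape α, rate β) prior, the Poisson likelihood is conjugate: the posterior is Gamma(α + ΣXᵢ, β + n).
Sum of counts S = 99 over n = 10 weeks.
Posterior: Gamma(α+S, β+n) = Gamma(7.56+99, 2.71+10) = Gamma(106.56, 12.71).
Var = α/β² = 106.56/12.71² = 0.6596.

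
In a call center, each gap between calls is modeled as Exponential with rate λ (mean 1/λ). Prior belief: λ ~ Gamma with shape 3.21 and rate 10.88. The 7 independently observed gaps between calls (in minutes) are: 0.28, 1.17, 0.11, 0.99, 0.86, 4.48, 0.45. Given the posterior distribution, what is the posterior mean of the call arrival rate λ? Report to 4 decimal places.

With a Gamma(shape α, rate β) prior on the exponential rate λ, the posterior after n observations with total T = Σxᵢ is Gamma(α+n, β+T).
Sum of observations T = 8.34 minutes; n = 7.
Posterior: Gamma(3.21+7, 10.88+8.34) = Gamma(10.21, 19.22).
Posterior mean of λ = α/β = 10.21/19.22 = 0.5312.

0.5312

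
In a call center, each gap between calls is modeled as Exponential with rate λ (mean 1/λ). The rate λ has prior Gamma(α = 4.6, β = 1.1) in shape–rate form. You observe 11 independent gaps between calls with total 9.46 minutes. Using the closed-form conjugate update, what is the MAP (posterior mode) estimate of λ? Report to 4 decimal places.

With a Gamma(shape α, rate β) prior on the exponential rate λ, the posterior after n observations with total T = Σxᵢ is Gamma(α+n, β+T).
Posterior: Gamma(4.6+11, 1.1+9.46) = Gamma(15.6, 10.56).
Mode = (α−1)/β = 1.3826.

1.3826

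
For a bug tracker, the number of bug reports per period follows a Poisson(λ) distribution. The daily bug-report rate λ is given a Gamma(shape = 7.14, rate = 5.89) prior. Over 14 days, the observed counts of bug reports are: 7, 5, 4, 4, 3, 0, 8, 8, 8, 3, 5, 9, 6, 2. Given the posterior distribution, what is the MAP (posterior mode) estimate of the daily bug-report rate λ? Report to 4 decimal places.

With a Gamma(shape α, rate β) prior, the Poisson likelihood is conjugate: the posterior is Gamma(α + ΣXᵢ, β + n).
Sum of counts S = 72 over n = 14 days.
Posterior: Gamma(α+S, β+n) = Gamma(7.14+72, 5.89+14) = Gamma(79.14, 19.89).
Mode of Gamma(α,β) for α≥1 is (α−1)/β = 78.14/19.89 = 3.9286.

3.9286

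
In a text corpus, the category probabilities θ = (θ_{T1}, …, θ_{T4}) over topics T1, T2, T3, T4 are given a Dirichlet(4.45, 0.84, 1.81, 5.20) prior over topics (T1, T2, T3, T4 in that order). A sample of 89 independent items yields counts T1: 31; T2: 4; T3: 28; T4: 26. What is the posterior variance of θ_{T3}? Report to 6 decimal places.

The Dirichlet prior is conjugate to the Multinomial likelihood: each posterior αⱼ = prior αⱼ + observed count nⱼ.
Posterior concentration: (35.45, 4.84, 29.81, 31.20), total = 101.30.
Var[θ_j] = α_j(Σα−α_j)/((Σα)²(Σα+1)) = 29.81·71.49/(101.30²·102.30) = 0.002030.

0.002030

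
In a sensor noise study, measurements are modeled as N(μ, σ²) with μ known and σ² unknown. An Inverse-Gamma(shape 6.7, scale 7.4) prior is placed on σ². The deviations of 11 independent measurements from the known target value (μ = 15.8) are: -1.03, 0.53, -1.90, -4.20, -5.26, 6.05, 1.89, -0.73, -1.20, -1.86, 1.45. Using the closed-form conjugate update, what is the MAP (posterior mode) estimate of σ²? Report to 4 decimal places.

With known mean μ and an Inverse-Gamma(α, β) prior on σ², the Normal likelihood is conjugate: posterior is Inv-Gamma(α + n/2, β + Σ(xᵢ−μ)²/2).
Σ(xᵢ−μ)² = (-1.03)² + (0.53)² + (-1.90)² + (-4.20)² + (-5.26)² + (6.05)² + (1.89)² + (-0.73)² + (-1.20)² + (-1.86)² + (1.45)² = 97.9690.
Posterior: Inv-Gamma(6.7 + 11/2, 7.4 + 97.9690/2) = Inv-Gamma(12.20, 56.38450).
Mode = β/(α+1) = 56.38450/13.20 = 4.2716.

4.2716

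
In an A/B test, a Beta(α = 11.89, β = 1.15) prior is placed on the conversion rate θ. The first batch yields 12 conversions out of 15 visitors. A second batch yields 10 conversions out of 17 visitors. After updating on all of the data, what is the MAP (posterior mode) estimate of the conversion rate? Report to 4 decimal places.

0.7642

The Beta prior is conjugate to a Binomial/Bernoulli likelihood; the update adds successes to α and failures to β.
After batch 1: Beta(11.89+12, 1.15+3) = Beta(23.89, 4.15).
After batch 2: Beta(23.89+10, 4.15+7) = Beta(33.89, 11.15).
Mode of Beta(a,b) for a,b>1 is (a−1)/(a+b−2) = 32.89/43.04 = 0.7642.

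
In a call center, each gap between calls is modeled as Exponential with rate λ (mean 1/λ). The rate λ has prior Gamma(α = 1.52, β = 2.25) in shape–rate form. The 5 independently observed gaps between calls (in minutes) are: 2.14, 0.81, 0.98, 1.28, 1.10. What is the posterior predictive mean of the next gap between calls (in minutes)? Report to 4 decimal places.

1.5507

With a Gamma(shape α, rate β) prior on the exponential rate λ, the posterior after n observations with total T = Σxᵢ is Gamma(α+n, β+T).
Sum of observations T = 6.31 minutes; n = 5.
Posterior: Gamma(1.52+5, 2.25+6.31) = Gamma(6.52, 8.56).
The predictive distribution for the next observation is Lomax; its mean is β/(α−1) = 8.56/5.52 = 1.5507.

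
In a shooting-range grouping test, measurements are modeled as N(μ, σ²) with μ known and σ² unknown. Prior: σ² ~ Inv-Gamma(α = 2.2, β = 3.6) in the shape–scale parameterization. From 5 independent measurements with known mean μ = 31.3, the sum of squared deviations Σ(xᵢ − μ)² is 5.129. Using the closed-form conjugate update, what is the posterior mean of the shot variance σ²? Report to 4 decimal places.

With known mean μ and an Inverse-Gamma(α, β) prior on σ², the Normal likelihood is conjugate: posterior is Inv-Gamma(α + n/2, β + Σ(xᵢ−μ)²/2).
Posterior: Inv-Gamma(2.2 + 5/2, 3.6 + 5.129/2) = Inv-Gamma(4.70, 6.1645).
E[σ²|data] = β/(α−1) = 6.1645/3.70 = 1.6661.

1.6661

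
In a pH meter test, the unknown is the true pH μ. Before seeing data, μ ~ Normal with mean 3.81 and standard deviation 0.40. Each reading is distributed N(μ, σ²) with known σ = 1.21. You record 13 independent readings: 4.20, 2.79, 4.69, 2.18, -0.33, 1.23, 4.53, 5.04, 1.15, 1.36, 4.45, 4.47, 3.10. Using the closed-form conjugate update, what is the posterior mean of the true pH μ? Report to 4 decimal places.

For Normal data with known variance σ², a Normal(μ₀, σ₀²) prior on μ is conjugate. Posterior precision = 1/σ₀² + n/σ²; posterior mean is the precision-weighted average of μ₀ and x̄.
Σxᵢ = 4.20 + 2.79 + 4.69 + 2.18 + (-0.33) + 1.23 + 4.53 + 5.04 + 1.15 + 1.36 + 4.45 + 4.47 + 3.10 = 38.86, so n·x̄ = 38.86.
σ₀² = 0.40² = 0.16, σ² = 1.21² = 1.4641; σ² + n·σ₀² = 1.4641 + 13·0.16 = 3.5441.
Posterior mean = (μ₀/σ₀² + n·x̄/σ²)/(1/σ₀² + n/σ²) = (σ²·μ₀ + σ₀²·n·x̄)/(σ² + n·σ₀²) = (1.4641·3.81 + 0.16·38.86)/3.5441 = 11.795821/3.5441 = 3.3283.

3.3283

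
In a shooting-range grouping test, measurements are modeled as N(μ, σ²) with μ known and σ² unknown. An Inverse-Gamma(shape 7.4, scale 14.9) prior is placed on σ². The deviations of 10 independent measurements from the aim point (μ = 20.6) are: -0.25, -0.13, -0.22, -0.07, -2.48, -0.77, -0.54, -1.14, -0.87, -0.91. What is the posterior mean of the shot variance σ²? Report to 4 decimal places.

With known mean μ and an Inverse-Gamma(α, β) prior on σ², the Normal likelihood is conjugate: posterior is Inv-Gamma(α + n/2, β + Σ(xᵢ−μ)²/2).
Σ(xᵢ−μ)² = (-0.25)² + (-0.13)² + (-0.22)² + (-0.07)² + (-2.48)² + (-0.77)² + (-0.54)² + (-1.14)² + (-0.87)² + (-0.91)² = 10.0522.
Posterior: Inv-Gamma(7.4 + 10/2, 14.9 + 10.0522/2) = Inv-Gamma(12.40, 19.92610).
E[σ²|data] = β/(α−1) = 19.92610/11.40 = 1.7479.

1.7479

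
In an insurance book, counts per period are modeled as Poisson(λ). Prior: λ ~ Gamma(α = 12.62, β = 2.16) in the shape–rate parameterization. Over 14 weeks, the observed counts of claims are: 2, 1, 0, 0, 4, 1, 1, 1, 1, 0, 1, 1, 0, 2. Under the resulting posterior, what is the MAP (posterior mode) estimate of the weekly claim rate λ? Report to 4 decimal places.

1.6473

With a Gamma(shape α, rate β) prior, the Poisson likelihood is conjugate: the posterior is Gamma(α + ΣXᵢ, β + n).
Sum of counts S = 15 over n = 14 weeks.
Posterior: Gamma(α+S, β+n) = Gamma(12.62+15, 2.16+14) = Gamma(27.62, 16.16).
Mode of Gamma(α,β) for α≥1 is (α−1)/β = 26.62/16.16 = 1.6473.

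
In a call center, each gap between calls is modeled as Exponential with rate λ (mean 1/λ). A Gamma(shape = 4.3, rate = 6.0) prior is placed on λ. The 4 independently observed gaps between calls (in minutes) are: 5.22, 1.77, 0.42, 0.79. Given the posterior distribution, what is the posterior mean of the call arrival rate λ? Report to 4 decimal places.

0.5845

With a Gamma(shape α, rate β) prior on the exponential rate λ, the posterior after n observations with total T = Σxᵢ is Gamma(α+n, β+T).
Sum of observations T = 8.20 minutes; n = 4.
Posterior: Gamma(4.3+4, 6.0+8.20) = Gamma(8.3, 14.20).
Posterior mean of λ = α/β = 8.3/14.20 = 0.5845.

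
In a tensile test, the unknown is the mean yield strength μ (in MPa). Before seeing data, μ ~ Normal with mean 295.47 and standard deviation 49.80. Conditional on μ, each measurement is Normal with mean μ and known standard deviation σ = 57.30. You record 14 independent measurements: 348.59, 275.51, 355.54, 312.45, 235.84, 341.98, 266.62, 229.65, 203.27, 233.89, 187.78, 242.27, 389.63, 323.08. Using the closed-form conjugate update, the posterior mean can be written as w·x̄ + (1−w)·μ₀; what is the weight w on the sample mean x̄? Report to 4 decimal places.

For Normal data with known variance σ², a Normal(μ₀, σ₀²) prior on μ is conjugate. Posterior precision = 1/σ₀² + n/σ²; posterior mean is the precision-weighted average of μ₀ and x̄.
σ₀² = 49.80² = 2480.04, σ² = 57.30² = 3283.29. Prior precision 1/σ₀² = 1/2480.04; data precision n/σ² = 14/3283.29.
w = (n/σ²)/(1/σ₀² + n/σ²) = n·σ₀²/(σ² + n·σ₀²) = 14·2480.04/(3283.29 + 14·2480.04) = 34720.56/38003.85 = 0.9136.

0.9136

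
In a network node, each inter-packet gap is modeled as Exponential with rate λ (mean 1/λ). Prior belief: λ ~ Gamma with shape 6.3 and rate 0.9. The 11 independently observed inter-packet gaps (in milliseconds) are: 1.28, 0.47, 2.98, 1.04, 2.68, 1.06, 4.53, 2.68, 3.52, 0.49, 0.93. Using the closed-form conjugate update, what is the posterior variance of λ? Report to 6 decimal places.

With a Gamma(shape α, rate β) prior on the exponential rate λ, the posterior after n observations with total T = Σxᵢ is Gamma(α+n, β+T).
Sum of observations T = 21.66 milliseconds; n = 11.
Posterior: Gamma(6.3+11, 0.9+21.66) = Gamma(17.3, 22.56).
Var = α/β² = 0.033991.

0.033991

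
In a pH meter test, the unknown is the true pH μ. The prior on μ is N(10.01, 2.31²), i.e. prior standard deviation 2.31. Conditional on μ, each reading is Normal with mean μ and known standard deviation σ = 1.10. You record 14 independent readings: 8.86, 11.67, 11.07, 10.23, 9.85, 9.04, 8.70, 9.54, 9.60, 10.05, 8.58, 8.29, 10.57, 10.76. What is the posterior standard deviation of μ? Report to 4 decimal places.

0.2916

For Normal data with known variance σ², a Normal(μ₀, σ₀²) prior on μ is conjugate. Posterior precision = 1/σ₀² + n/σ²; posterior mean is the precision-weighted average of μ₀ and x̄.
σ₀² = 2.31² = 5.3361, σ² = 1.10² = 1.21; σ² + n·σ₀² = 1.21 + 14·5.3361 = 75.9154.
Posterior precision = 1/σ₀² + n/σ² = 1/5.3361 + 14/1.21 = (σ² + n·σ₀²)/(σ₀²σ²) = 75.9154/(5.3361·1.21); posterior variance σₙ² = σ₀²σ²/(σ² + n·σ₀²) = 5.3361·1.21/75.9154 = 0.085051.
Posterior SD = √σₙ² = √(5.3361·1.21/75.9154) = 0.2916.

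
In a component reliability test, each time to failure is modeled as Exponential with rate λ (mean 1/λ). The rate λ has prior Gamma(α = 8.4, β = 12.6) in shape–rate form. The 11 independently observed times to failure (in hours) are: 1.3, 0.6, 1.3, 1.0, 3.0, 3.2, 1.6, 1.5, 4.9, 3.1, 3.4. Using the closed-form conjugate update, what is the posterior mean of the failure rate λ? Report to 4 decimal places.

0.5173

With a Gamma(shape α, rate β) prior on the exponential rate λ, the posterior after n observations with total T = Σxᵢ is Gamma(α+n, β+T).
Sum of observations T = 24.9 hours; n = 11.
Posterior: Gamma(8.4+11, 12.6+24.9) = Gamma(19.4, 37.5).
Posterior mean of λ = α/β = 19.4/37.5 = 0.5173.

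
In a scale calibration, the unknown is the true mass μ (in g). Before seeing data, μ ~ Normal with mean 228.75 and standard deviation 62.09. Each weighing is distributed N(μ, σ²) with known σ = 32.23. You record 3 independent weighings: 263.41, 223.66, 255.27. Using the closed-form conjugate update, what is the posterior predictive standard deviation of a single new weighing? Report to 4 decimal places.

For Normal data with known variance σ², a Normal(μ₀, σ₀²) prior on μ is conjugate. Posterior precision = 1/σ₀² + n/σ²; posterior mean is the precision-weighted average of μ₀ and x̄.
σ₀² = 62.09² = 3855.1681, σ² = 32.23² = 1038.7729; σ² + n·σ₀² = 1038.7729 + 3·3855.1681 = 12604.2772.
Posterior precision = 1/σ₀² + n/σ² = 1/3855.1681 + 3/1038.7729 = (σ² + n·σ₀²)/(σ₀²σ²) = 12604.2772/(3855.1681·1038.7729); posterior variance σₙ² = σ₀²σ²/(σ² + n·σ₀²) = 3855.1681·1038.7729/12604.2772 = 317.721047.
Predictive variance for one new observation = σₙ² + σ² = 3855.1681·1038.7729/12604.2772 + 1038.7729 = σ²·(σ₀² + 12604.2772)/12604.2772 = 1038.7729·16459.4453/12604.2772 = 1356.493947; SD = √(1038.7729·16459.4453/12604.2772) = 36.8306.

36.8306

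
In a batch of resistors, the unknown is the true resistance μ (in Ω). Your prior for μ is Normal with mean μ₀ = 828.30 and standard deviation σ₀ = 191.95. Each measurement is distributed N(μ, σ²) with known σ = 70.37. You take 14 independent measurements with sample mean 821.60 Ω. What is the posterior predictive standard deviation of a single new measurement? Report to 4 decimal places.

For Normal data with known variance σ², a Normal(μ₀, σ₀²) prior on μ is conjugate. Posterior precision = 1/σ₀² + n/σ²; posterior mean is the precision-weighted average of μ₀ and x̄.
σ₀² = 191.95² = 36844.8025, σ² = 70.37² = 4951.9369; σ² + n·σ₀² = 4951.9369 + 14·36844.8025 = 520779.1719.
Posterior precision = 1/σ₀² + n/σ² = 1/36844.8025 + 14/4951.9369 = (σ² + n·σ₀²)/(σ₀²σ²) = 520779.1719/(36844.8025·4951.9369); posterior variance σₙ² = σ₀²σ²/(σ² + n·σ₀²) = 36844.8025·4951.9369/520779.1719 = 350.346456.
Predictive variance for one new observation = σₙ² + σ² = 36844.8025·4951.9369/520779.1719 + 4951.9369 = σ²·(σ₀² + 520779.1719)/520779.1719 = 4951.9369·557623.9744/520779.1719 = 5302.283356; SD = √(4951.9369·557623.9744/520779.1719) = 72.8168.

72.8168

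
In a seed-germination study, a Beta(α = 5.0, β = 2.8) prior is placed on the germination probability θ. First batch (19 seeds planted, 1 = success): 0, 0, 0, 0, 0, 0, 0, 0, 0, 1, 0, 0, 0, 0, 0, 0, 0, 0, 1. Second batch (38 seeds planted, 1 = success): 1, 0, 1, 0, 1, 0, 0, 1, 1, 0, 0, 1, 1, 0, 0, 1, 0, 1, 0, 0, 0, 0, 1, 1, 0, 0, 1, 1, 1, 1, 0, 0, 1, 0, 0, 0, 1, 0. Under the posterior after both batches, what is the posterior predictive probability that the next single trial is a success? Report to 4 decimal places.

The Beta prior is conjugate to a Binomial/Bernoulli likelihood; the update adds successes to α and failures to β.
After batch 1: Beta(5.0+2, 2.8+17) = Beta(7.0, 19.8).
After batch 2: Beta(7.0+17, 19.8+21) = Beta(24.0, 40.8).
For a single future Bernoulli trial, P(success | data) = α/(α+β) = 0.3704.

0.3704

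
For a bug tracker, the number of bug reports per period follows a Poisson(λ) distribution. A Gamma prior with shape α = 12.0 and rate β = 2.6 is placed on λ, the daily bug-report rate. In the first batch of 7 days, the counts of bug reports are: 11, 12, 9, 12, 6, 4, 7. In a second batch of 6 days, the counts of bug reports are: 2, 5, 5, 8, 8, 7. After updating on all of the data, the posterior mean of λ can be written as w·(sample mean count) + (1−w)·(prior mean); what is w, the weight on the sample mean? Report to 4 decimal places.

0.8333

With a Gamma(shape α, rate β) prior, the Poisson likelihood is conjugate: the posterior is Gamma(α + ΣXᵢ, β + n).
Total number of days: n = 7 + 6 = 13.
Posterior mean = (α₀+S)/(β₀+n) = [n/(β₀+n)]·(S/n) + [β₀/(β₀+n)]·(α₀/β₀), so only n and β₀ enter the weight.
Weight on data w = n/(β₀+n) = 13/(2.6+13) = 13/15.6 = 0.8333.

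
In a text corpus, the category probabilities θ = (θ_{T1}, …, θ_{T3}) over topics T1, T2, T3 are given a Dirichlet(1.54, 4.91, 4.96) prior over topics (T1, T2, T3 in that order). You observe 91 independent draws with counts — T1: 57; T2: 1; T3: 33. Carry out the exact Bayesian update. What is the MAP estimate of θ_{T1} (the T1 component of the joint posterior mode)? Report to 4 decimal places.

0.5788

The Dirichlet prior is conjugate to the Multinomial likelihood: each posterior αⱼ = prior αⱼ + observed count nⱼ.
Posterior concentration: (58.54, 5.91, 37.96), total = 102.41.
Joint mode component: (α_{T1}−1)/(Σα−K) = 57.54/99.41 = 0.5788.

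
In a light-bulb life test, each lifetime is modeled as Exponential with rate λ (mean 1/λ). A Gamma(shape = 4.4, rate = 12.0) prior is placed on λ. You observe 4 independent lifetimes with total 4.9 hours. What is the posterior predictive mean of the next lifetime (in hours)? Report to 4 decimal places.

With a Gamma(shape α, rate β) prior on the exponential rate λ, the posterior after n observations with total T = Σxᵢ is Gamma(α+n, β+T).
Posterior: Gamma(4.4+4, 12.0+4.9) = Gamma(8.4, 16.9).
The predictive distribution for the next observation is Lomax; its mean is β/(α−1) = 16.9/7.4 = 2.2838.

2.2838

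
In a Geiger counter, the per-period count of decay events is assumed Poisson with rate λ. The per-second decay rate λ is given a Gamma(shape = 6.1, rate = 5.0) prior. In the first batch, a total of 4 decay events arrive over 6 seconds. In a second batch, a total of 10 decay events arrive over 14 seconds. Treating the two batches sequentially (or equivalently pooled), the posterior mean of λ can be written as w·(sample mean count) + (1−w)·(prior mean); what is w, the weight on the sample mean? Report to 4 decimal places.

With a Gamma(shape α, rate β) prior, the Poisson likelihood is conjugate: the posterior is Gamma(α + ΣXᵢ, β + n).
Total number of seconds: n = 6 + 14 = 20.
Posterior mean = (α₀+S)/(β₀+n) = [n/(β₀+n)]·(S/n) + [β₀/(β₀+n)]·(α₀/β₀), so only n and β₀ enter the weight.
Weight on data w = n/(β₀+n) = 20/(5.0+20) = 20/25.0 = 0.8000.

0.8000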